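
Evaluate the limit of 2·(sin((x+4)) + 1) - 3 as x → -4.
Direct substitution at x = -4 gives -1.

Final answer: -1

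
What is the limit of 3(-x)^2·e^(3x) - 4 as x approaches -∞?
The product is a 0·∞ indeterminate form at x → -∞.
Rewrite the product as 3(-x)^2 / e^(-3x) (an ∞/∞ form) and apply L'Hôpital, or use the standard hierarchy e^(3|x|) ≫ |(-x)^2| as x → -∞.
The indeterminate product → 0, so the limit = -4.

Final answer: -4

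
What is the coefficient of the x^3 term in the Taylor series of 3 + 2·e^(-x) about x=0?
Expand to order 3: 3 + 2·e^(-x) = -x^3/3 + x^2 - 2·x + 5 + O(x^4).
The coefficient of x^3 is -1/3.

Final answer: -1/3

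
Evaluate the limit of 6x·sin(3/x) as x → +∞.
As x → +∞: let u = 3/x → 0⁺; then 6·x·sin(3/x) = 6·3·sin(u)/u → 6·3·1 = 18.
Limit = 18.

Final answer: 18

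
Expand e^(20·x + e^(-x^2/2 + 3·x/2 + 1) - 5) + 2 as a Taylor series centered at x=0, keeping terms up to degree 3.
x^3·(9·e^(-2 + e)/16 + 375·e^(-3 + e)/16 + 4997·e^(-4 + e)/16 + 4000·e^(-5 + e)/3) + x^2·(9·e^(-3 + e)/8 + 245·e^(-4 + e)/8 + 200·e^(-5 + e)) + x·(3·e^(-4 + e)/2 + 20·e^(-5 + e)) + e^(-5 + e) + 2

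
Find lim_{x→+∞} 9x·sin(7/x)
As x → +∞: let u = 7/x → 0⁺; then 9·x·sin(7/x) = 9·7·sin(u)/u → 9·7·1 = 63.
Limit = 63.

Final answer: 63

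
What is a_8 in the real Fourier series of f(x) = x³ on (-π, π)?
a_8 = (1/π) ∫_{-π}^{π} f(x)·cos(8x) dx.
Evaluate the integral (use parity and integration by parts as needed): a_8 = 0.

Final answer: 0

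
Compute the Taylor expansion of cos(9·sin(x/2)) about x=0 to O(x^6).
2295·x^4/128 - 81·x^2/8 + 1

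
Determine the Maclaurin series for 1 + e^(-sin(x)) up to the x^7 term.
-x^7/90 - x^6/240 + x^5/15 - x^4/8 + x^2/2 - x + 2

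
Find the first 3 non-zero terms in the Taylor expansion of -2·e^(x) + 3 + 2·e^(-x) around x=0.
-2·x^3/3 - 4·x + 3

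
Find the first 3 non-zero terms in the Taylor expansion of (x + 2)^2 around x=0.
x^2 + 4·x + 4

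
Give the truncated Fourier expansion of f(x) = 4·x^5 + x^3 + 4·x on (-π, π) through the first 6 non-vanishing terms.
(-158·π^2 + 8·π^4 + 956)·sin(x) + (-4·π^4 - 65/2 + 19·π^2)·sin(2·x) + (-142·π^2/27 + 500/81 + 8·π^4/3)·sin(3·x) + (-2·π^4 - 11/4 + 2·π^2)·sin(4·x) + (-22·π^2/25 + 1132/625 + 8·π^4/5)·sin(5·x) + (-4·π^4/3 - 227/162 + 11·π^2/27)·sin(6·x)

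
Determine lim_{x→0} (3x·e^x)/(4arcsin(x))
Both numerator and denominator → 0 as x → 0; this is a 0/0 indeterminate form.
Expand each to leading order near x = 0: numerator ~ 3·x, denominator ~ 4·x.
The limit of the ratio is 3/4.

Final answer: 3/4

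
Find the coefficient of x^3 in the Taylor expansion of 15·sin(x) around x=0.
Expand to order 3: 15·sin(x) = -5·x^3/2 + 15·x + O(x^4).
The coefficient of x^3 is -5/2.

Final answer: -5/2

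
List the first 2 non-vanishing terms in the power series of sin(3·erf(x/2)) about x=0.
x^3·(-9/(2·π^(3/2)) - 1/(4·√(π))) + 3·x/√(π)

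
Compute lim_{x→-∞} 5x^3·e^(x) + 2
The product is a 0·∞ indeterminate form at x → -∞.
Rewrite the product as 5x^3 / e^(-x) (an ∞/∞ form) and apply L'Hôpital, or use the standard hierarchy e^(|x|) ≫ |x^3| as x → -∞.
The indeterminate product → 0, so the limit = 2.

Final answer: 2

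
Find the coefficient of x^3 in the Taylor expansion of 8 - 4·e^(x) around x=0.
Expand to order 3: 8 - 4·e^(x) = -2·x^3/3 - 2·x^2 - 4·x + 4 + O(x^4).
The coefficient of x^3 is -2/3.

Final answer: -2/3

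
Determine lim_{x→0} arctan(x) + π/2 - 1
Direct substitution at x = 0 gives -1 + π/2.

Final answer: -1 + π/2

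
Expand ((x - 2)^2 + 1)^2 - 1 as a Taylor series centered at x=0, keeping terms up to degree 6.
x^4 - 8·x^3 + 26·x^2 - 40·x + 24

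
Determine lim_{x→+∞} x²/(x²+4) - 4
Evaluate the dominant behaviour as x → +∞; each term tends to a finite value or vanishes.
Limit = -3.

Final answer: -3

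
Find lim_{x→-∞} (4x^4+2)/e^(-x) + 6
The quotient is an ∞/∞ indeterminate form as x → -∞.
Compare growth rates of the dominant terms (exponentials ≫ polynomials ≫ logarithms), or apply L'Hôpital's rule; the quotient → 0.
Adding the constant: 0 + 6 = 6. Limit = 6.

Final answer: 6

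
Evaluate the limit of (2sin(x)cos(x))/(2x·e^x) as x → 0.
Both numerator and denominator → 0 as x → 0; this is a 0/0 indeterminate form.
Expand each to leading order near x = 0: numerator ~ 2·x, denominator ~ 2·x.
The limit of the ratio is 1.

Final answer: 1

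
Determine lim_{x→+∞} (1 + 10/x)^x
As x → +∞: this is the defining limit (1 + 10/x)^x → e^10.
Limit = e^(10).

Final answer: e^(10)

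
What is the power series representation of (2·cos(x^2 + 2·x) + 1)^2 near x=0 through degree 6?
364·x^6/15 + 48·x^5 + 18·x^4 - 24·x^3 - 24·x^2 + 9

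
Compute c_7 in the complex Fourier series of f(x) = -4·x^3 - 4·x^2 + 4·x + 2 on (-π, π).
Compute the real Fourier coefficients first: a_7 = 16/49, b_7 = 440/343 - 8·π^2/7.
Then c_7 = (a_7 − i·b_7)/2 = 8/49 - 220·i/343 + 4·i·π^2/7.

Final answer: 8/49 - 220·i/343 + 4·i·π^2/7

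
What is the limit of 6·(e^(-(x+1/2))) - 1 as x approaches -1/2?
Direct substitution at x = -1/2 gives 5.

Final answer: 5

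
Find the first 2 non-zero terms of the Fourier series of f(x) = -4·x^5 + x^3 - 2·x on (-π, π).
(-976 - 8·π^4 + 162·π^2)·sin(x) + (-21·π^2 + 67/2 + 4·π^4)·sin(2·x)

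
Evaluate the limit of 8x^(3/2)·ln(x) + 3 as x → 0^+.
The product is a 0·∞ indeterminate form at x → 0⁺.
Rewrite the product as 8·ln(x) / x^(-3/2) and apply L'Hôpital, or use the standard hierarchy x^(-3/2) ≫ |ln x| as x → 0⁺.
The indeterminate product → 0, so the limit = 3.

Final answer: 3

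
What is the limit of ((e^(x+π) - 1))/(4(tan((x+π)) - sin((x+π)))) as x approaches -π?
Both numerator and denominator → 0 as x → -π; this is a 0/0 indeterminate form.
Expand each to leading order near x = -π: numerator ~ (x + π), denominator ~ 2·(x + π)^3.
The limit of the ratio is ∞.

Final answer: ∞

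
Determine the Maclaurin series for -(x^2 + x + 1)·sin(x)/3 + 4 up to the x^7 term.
-41·x^7/15120 - x^6/360 + 19·x^5/360 + x^4/18 - 5·x^3/18 - x^2/3 - x/3 + 4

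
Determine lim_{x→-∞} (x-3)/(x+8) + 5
Evaluate the dominant behaviour as x → -∞; each term tends to a finite value or vanishes.
Limit = 6.

Final answer: 6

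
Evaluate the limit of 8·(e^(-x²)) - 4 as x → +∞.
Evaluate the dominant behaviour as x → +∞; each term tends to a finite value or vanishes.
Limit = -4.

Final answer: -4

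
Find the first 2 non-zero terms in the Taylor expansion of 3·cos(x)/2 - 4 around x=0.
-3·x^2/4 - 5/2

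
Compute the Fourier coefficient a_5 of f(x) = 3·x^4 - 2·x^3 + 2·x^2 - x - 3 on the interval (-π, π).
a_5 = (1/π) ∫_{-π}^{π} f(x)·cos(5x) dx.
Evaluate the integral (use parity and integration by parts as needed): a_5 = -24·π^2/25 - 56/625.

Final answer: -24·π^2/25 - 56/625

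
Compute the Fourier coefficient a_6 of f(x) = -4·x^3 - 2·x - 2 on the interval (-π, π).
a_6 = (1/π) ∫_{-π}^{π} f(x)·cos(6x) dx.
Evaluate the integral (use parity and integration by parts as needed): a_6 = 0.

Final answer: 0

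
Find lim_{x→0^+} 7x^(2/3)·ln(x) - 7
The product is a 0·∞ indeterminate form at x → 0⁺.
Rewrite the product as 7·ln(x) / x^(-2/3) and apply L'Hôpital, or use the standard hierarchy x^(-2/3) ≫ |ln x| as x → 0⁺.
The indeterminate product → 0, so the limit = -7.

Final answer: -7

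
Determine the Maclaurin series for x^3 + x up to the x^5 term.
x^3 + x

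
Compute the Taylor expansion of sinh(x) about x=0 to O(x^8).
x^7/5040 + x^5/120 + x^3/6 + x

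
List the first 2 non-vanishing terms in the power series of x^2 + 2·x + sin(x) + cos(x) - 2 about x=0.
3·x - 1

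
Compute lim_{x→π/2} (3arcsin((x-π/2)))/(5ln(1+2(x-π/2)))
Both numerator and denominator → 0 as x → π/2; this is a 0/0 indeterminate form.
Expand each to leading order near x = π/2: numerator ~ 3·(x - π/2), denominator ~ 10·(x - π/2).
The limit of the ratio is 3/10.

Final answer: 3/10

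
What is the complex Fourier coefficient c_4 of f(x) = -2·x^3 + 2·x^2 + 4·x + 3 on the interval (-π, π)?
Compute the real Fourier coefficients first: a_4 = 1/2, b_4 = -19/8 + π^2.
Then c_4 = (a_4 − i·b_4)/2 = 1/4 - i·π^2/2 + 19·i/16.

Final answer: 1/4 - i·π^2/2 + 19·i/16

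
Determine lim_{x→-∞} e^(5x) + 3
Evaluate the dominant behaviour as x → -∞; each term tends to a finite value or vanishes.
Limit = 3.

Final answer: 3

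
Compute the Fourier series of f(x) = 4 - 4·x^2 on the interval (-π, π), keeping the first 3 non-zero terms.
16·cos(x) - 4·cos(2·x) - 4·π^2/3 + 4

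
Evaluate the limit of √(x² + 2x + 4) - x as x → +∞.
This is an ∞ − ∞ indeterminate form.
Multiply and divide by the conjugate √(x²+2x + 4) + x; the x² terms cancel, leaving (2x + 4)/(√(x²+2x + 4)+x) → 2/2 = 1.
Limit = 1.

Final answer: 1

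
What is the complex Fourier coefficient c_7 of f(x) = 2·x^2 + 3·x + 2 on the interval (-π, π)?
Compute the real Fourier coefficients first: a_7 = -8/49, b_7 = 6/7.
Then c_7 = (a_7 − i·b_7)/2 = -4/49 - 3·i/7.

Final answer: -4/49 - 3·i/7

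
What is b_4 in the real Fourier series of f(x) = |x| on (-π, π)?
b_4 = (1/π) ∫_{-π}^{π} f(x)·sin(4x) dx.
Evaluate the integral (use parity and integration by parts as needed): b_4 = 0.

Final answer: 0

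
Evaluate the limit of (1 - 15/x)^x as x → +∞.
As x → +∞: this is the defining limit (1 - 15/x)^x → e^(-15).
Limit = e^(-15).

Final answer: e^(-15)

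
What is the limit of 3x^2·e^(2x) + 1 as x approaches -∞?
The product is a 0·∞ indeterminate form at x → -∞.
Rewrite the product as 3x^2 / e^(-2x) (an ∞/∞ form) and apply L'Hôpital, or use the standard hierarchy e^(2|x|) ≫ |x^2| as x → -∞.
The indeterminate product → 0, so the limit = 1.

Final answer: 1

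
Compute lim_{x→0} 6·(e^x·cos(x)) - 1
Direct substitution at x = 0 gives 5.

Final answer: 5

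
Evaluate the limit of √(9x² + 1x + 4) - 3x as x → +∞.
As x → +∞: multiply by the conjugate to get (1x+4)/(√(9x²+1x+4)+3x); the denominator ~ 6x, so the limit is 1/6.
Limit = 1/6.

Final answer: 1/6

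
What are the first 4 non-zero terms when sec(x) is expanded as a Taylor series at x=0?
61·x^6/720 + 5·x^4/24 + x^2/2 + 1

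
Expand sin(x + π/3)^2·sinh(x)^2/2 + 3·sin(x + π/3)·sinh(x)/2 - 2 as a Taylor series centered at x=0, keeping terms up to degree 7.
-5·√(3)·x^7/504 + x^6/120 - 13·√(3)·x^5/120 - x^4/8 + 9·x^2/8 + 3·√(3)·x/4 - 2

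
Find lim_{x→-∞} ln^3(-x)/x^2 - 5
The quotient is an ∞/∞ indeterminate form as x → -∞.
Compare growth rates of the dominant terms (exponentials ≫ polynomials ≫ logarithms), or apply L'Hôpital's rule; the quotient → 0.
Adding the constant: 0 - 5 = -5. Limit = -5.

Final answer: -5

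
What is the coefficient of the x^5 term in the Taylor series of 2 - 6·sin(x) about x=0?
Expand to order 5: 2 - 6·sin(x) = -x^5/20 + x^3 - 6·x + 2 + O(x^6).
The coefficient of x^5 is -1/20.

Final answer: -1/20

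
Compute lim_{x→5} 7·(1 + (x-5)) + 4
Direct substitution at x = 5 gives 11.

Final answer: 11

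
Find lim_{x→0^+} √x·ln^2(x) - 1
The product is a 0·∞ indeterminate form at x → 0⁺.
Rewrite the product as ln^2(x) / x^(-1/2) and apply L'Hôpital, or use the standard hierarchy x^(-1/2) ≫ |ln x|^2 as x → 0⁺.
The indeterminate product → 0, so the limit = -1.

Final answer: -1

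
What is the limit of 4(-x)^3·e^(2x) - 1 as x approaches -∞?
The product is a 0·∞ indeterminate form at x → -∞.
Rewrite the product as 4(-x)^3 / e^(-2x) (an ∞/∞ form) and apply L'Hôpital, or use the standard hierarchy e^(2|x|) ≫ |(-x)^3| as x → -∞.
The indeterminate product → 0, so the limit = -1.

Final answer: -1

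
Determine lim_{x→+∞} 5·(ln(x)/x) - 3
Evaluate the dominant behaviour as x → +∞; each term tends to a finite value or vanishes.
Limit = -3.

Final answer: -3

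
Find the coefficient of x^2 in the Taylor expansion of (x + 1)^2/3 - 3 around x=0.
Expand to order 2: (x + 1)^2/3 - 3 = x^2/3 + 2·x/3 - 8/3 + O(x^3).
The coefficient of x^2 is 1/3.

Final answer: 1/3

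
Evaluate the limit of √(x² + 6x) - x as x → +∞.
This is an ∞ − ∞ indeterminate form.
Multiply and divide by the conjugate √(x²+6x) + x; the x² terms cancel, leaving (6x)/(√(x²+6x)+x) → 6/2 = 3.
Limit = 3.

Final answer: 3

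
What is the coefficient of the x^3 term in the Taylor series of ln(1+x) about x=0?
Expand to order 3: ln(1+x) = x^3/3 - x^2/2 + x + O(x^4).
The coefficient of x^3 is 1/3.

Final answer: 1/3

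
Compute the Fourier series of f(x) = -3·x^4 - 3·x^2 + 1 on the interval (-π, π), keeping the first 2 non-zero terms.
(-132 + 24·π^2)·cos(x) - 3·π^4/5 - π^2 + 1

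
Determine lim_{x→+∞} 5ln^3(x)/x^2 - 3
The quotient is an ∞/∞ indeterminate form as x → +∞.
The polynomial denominator x^2 dominates the logarithmic numerator (any positive power of x ≫ ln^3(x) as x → ∞), so the quotient → 0.
Adding the constant: 0 - 3 = -3. Limit = -3.

Final answer: -3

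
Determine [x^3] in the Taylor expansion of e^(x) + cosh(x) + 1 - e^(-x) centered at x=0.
Expand to order 3: e^(x) + cosh(x) + 1 - e^(-x) = x^3/3 + x^2/2 + 2·x + 2 + O(x^4).
The coefficient of x^3 is 1/3.

Final answer: 1/3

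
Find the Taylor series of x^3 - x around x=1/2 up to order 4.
-3/8 - (x - 1/2)/4 + 3·(x - 1/2)^2/2 + (x - 1/2)^3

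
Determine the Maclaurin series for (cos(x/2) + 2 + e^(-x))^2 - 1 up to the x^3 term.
-25·x^3/12 + 4·x^2 - 8·x + 15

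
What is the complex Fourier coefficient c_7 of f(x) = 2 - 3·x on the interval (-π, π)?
Compute the real Fourier coefficients first: a_7 = 0, b_7 = -6/7.
Then c_7 = (a_7 − i·b_7)/2 = 3·i/7.

Final answer: 3·i/7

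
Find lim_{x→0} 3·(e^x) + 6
Direct substitution at x = 0 gives 9.

Final answer: 9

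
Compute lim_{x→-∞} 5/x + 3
Evaluate the dominant behaviour as x → -∞; each term tends to a finite value or vanishes.
Limit = 3.

Final answer: 3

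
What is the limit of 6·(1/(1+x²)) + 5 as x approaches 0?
Direct substitution at x = 0 gives 11.

Final answer: 11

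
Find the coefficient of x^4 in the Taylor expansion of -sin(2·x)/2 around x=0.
Expand to order 4: -sin(2·x)/2 = 2·x^3/3 - x + O(x^5).
The coefficient of x^4 is 0.

Final answer: 0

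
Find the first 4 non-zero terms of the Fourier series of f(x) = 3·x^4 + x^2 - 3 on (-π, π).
(140 - 24·π^2)·cos(x) + (-8 + 6·π^2)·cos(2·x) + (4/3 - 8·π^2/3)·cos(3·x) - 3 + π^2/3 + 3·π^4/5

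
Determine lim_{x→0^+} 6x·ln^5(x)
This is a 0·∞ indeterminate form at x → 0⁺.
Rewrite the product as 6·ln^5(x) / x^(-1) and apply L'Hôpital, or use the standard hierarchy x^(-1) ≫ |ln x|^5 as x → 0⁺.
The indeterminate product → 0, so the limit = 0.

Final answer: 0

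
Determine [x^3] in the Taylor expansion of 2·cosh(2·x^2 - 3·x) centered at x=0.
Expand to order 3: 2·cosh(2·x^2 - 3·x) = -12·x^3 + 9·x^2 + 2 + O(x^4).
The coefficient of x^3 is -12.

Final answer: -12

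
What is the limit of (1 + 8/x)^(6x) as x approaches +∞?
As x → +∞: write (1 + 8/x)^(6x) = ((1 + 8/x)^x)^6 → (e^8)^6 = e^48.
Limit = e^(48).

Final answer: e^(48)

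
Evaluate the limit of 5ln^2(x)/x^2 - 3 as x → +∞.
The quotient is an ∞/∞ indeterminate form as x → +∞.
The polynomial denominator x^2 dominates the logarithmic numerator (any positive power of x ≫ ln^2(x) as x → ∞), so the quotient → 0.
Adding the constant: 0 - 3 = -3. Limit = -3.

Final answer: -3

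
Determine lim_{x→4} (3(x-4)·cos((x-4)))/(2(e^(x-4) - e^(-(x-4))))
Both numerator and denominator → 0 as x → 4; this is a 0/0 indeterminate form.
Expand each to leading order near x = 4: numerator ~ 3·(x - 4), denominator ~ 4·(x - 4).
The limit of the ratio is 3/4.

Final answer: 3/4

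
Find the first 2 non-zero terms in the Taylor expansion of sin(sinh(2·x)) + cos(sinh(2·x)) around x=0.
2·x + 1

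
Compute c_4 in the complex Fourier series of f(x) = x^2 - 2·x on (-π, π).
Compute the real Fourier coefficients first: a_4 = 1/4, b_4 = 1.
Then c_4 = (a_4 − i·b_4)/2 = 1/8 - i/2.

Final answer: 1/8 - i/2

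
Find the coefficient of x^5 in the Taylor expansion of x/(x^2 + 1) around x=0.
Expand to order 5: x/(x^2 + 1) = x^5 - x^3 + x + O(x^6).
The coefficient of x^5 is 1.

Final answer: 1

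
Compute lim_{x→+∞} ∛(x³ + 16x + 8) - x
This is an ∞ − ∞ indeterminate form.
Multiply by (A² + AB + B²)/(A² + AB + B²) where A = ∛(x³+16x + 8), B = x to use A³ − B³ = (A−B)(A²+AB+B²); the x³ terms cancel, leaving (16x + 8)/(A²+AB+B²) with denominator ~ 3x², so the limit is 0.
Limit = 0.

Final answer: 0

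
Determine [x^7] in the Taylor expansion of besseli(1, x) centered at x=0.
Expand to order 7: besseli(1, x) = x^7/18432 + x^5/384 + x^3/16 + x/2 + O(x^8).
The coefficient of x^7 is 1/18432.

Final answer: 1/18432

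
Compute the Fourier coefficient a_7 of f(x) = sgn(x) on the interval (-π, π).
a_7 = (1/π) ∫_{-π}^{π} f(x)·cos(7x) dx.
Evaluate the integral (use parity and integration by parts as needed): a_7 = 0.

Final answer: 0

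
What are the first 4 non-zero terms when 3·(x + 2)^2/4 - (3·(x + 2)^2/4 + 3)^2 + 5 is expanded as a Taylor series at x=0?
-9·x^3/2 - 69·x^2/4 - 33·x - 28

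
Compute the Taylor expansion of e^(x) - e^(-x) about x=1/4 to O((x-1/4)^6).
(-1 + e^(1/2))·e^(-1/4) + (1 + e^(1/2))·e^(-1/4)·(x - 1/4) + (-1 + e^(1/2))·e^(-1/4)·(x - 1/4)^2/2 + (1 + e^(1/2))·e^(-1/4)·(x - 1/4)^3/6 + (-1 + e^(1/2))·e^(-1/4)·(x - 1/4)^4/24 + (1 + e^(1/2))·e^(-1/4)·(x - 1/4)^5/120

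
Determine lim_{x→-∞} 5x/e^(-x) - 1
The quotient is an ∞/∞ indeterminate form as x → -∞.
Compare growth rates of the dominant terms (exponentials ≫ polynomials ≫ logarithms), or apply L'Hôpital's rule; the quotient → 0.
Adding the constant: 0 - 1 = -1. Limit = -1.

Final answer: -1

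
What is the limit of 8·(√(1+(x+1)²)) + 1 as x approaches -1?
Direct substitution at x = -1 gives 9.

Final answer: 9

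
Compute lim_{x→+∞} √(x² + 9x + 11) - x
This is an ∞ − ∞ indeterminate form.
Multiply and divide by the conjugate √(x²+9x + 11) + x; the x² terms cancel, leaving (9x + 11)/(√(x²+9x + 11)+x) → 9/2.
Limit = 9/2.

Final answer: 9/2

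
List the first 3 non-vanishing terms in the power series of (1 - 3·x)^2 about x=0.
9·x^2 - 6·x + 1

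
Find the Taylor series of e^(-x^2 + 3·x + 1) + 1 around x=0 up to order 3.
3·e·x^3/2 + 7·e·x^2/2 + 3·e·x + 1 + e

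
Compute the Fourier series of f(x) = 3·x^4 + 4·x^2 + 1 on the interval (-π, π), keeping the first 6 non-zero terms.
(128 - 24·π^2)·cos(x) + (-5 + 6·π^2)·cos(2·x) - 8·π^2·cos(3·x)/3 + (7/16 + 3·π^2/2)·cos(4·x) + (-24·π^2/25 - 256/625)·cos(5·x) + 1 + 4·π^2/3 + 3·π^4/5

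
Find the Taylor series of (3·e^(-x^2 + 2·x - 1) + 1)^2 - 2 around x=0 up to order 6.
x^6·(1 + 3·e^(-1))^2·(-67·e^(-2)/(5·(1 + 3·e^(-1))^2) + 23·e^(-1)/(15·(1 + 3·e^(-1)))) + x^5·(1 + 3·e^(-1))^2·(-42·e^(-2)/(1 + 3·e^(-1))^2 - 2·e^(-1)/(5·(1 + 3·e^(-1)))) + x^4·(1 + 3·e^(-1))^2·(-5·e^(-1)/(1 + 3·e^(-1)) - 15·e^(-2)/(1 + 3·e^(-1))^2) + x^3·(1 + 3·e^(-1))^2·(-4·e^(-1)/(1 + 3·e^(-1)) + 36·e^(-2)/(1 + 3·e^(-1))^2) + x^2·(1 + 3·e^(-1))^2·(6·e^(-1)/(1 + 3·e^(-1)) + 36·e^(-2)/(1 + 3·e^(-1))^2) + 12·x·(1 + 3·e^(-1))·e^(-1) - 2 + (1 + 3·e^(-1))^2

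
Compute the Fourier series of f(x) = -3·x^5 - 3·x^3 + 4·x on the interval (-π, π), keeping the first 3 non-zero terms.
(-676 - 6·π^4 + 114·π^2)·sin(x) + (-12·π^2 + 14 + 3·π^4)·sin(2·x) + (-2·π^4 + 28/27 + 22·π^2/9)·sin(3·x)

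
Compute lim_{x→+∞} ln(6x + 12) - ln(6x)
This is an ∞ − ∞ indeterminate form.
Combine the logarithms: ln(6x+12) − ln(6x) = ln((6x+12)/(6x)) = ln(1 + 12/(6x)) → ln(1) = 0.
Limit = 0.

Final answer: 0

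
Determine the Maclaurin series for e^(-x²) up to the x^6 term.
-x^6/6 + x^4/2 - x^2 + 1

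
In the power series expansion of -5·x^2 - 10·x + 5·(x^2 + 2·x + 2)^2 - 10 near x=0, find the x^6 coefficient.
Expand to order 6: -5·x^2 - 10·x + 5·(x^2 + 2·x + 2)^2 - 10 = 5·x^4 + 20·x^3 + 35·x^2 + 30·x + 10 + O(x^7).
The coefficient of x^6 is 0.

Final answer: 0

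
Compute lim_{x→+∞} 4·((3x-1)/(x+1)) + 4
Evaluate the dominant behaviour as x → +∞; each term tends to a finite value or vanishes.
Limit = 16.

Final answer: 16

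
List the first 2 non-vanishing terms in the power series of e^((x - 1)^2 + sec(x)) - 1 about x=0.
-2·x·e^(2) - 1 + e^(2)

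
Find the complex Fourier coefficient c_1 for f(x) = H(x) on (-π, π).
Compute the real Fourier coefficients first: a_1 = 0, b_1 = 2/π.
Then c_1 = (a_1 − i·b_1)/2 = -i/π.

Final answer: -i/π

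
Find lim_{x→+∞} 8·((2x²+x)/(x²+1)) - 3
Evaluate the dominant behaviour as x → +∞; each term tends to a finite value or vanishes.
Limit = 13.

Final answer: 13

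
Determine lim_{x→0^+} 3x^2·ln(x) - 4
The product is a 0·∞ indeterminate form at x → 0⁺.
Rewrite the product as 3·ln(x) / x^(-2) and apply L'Hôpital, or use the standard hierarchy x^(-2) ≫ |ln x| as x → 0⁺.
The indeterminate product → 0, so the limit = -4.

Final answer: -4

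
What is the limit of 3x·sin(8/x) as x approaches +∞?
As x → +∞: let u = 8/x → 0⁺; then 3·x·sin(8/x) = 3·8·sin(u)/u → 3·8·1 = 24.
Limit = 24.

Final answer: 24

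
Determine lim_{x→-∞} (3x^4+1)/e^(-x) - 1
The quotient is an ∞/∞ indeterminate form as x → -∞.
Compare growth rates of the dominant terms (exponentials ≫ polynomials ≫ logarithms), or apply L'Hôpital's rule; the quotient → 0.
Adding the constant: 0 - 1 = -1. Limit = -1.

Final answer: -1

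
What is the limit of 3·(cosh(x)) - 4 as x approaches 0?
Direct substitution at x = 0 gives -1.

Final answer: -1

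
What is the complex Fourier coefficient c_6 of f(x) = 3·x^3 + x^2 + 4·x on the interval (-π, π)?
Compute the real Fourier coefficients first: a_6 = 1/9, b_6 = -π^2 - 7/6.
Then c_6 = (a_6 − i·b_6)/2 = 1/18 + 7·i/12 + i·π^2/2.

Final answer: 1/18 + 7·i/12 + i·π^2/2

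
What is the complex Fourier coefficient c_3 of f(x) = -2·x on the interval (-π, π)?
Compute the real Fourier coefficients first: a_3 = 0, b_3 = -4/3.
Then c_3 = (a_3 − i·b_3)/2 = 2·i/3.

Final answer: 2·i/3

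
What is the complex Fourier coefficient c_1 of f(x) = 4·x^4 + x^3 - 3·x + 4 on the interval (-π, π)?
Compute the real Fourier coefficients first: a_1 = 192 - 32·π^2, b_1 = -18 + 2·π^2.
Then c_1 = (a_1 − i·b_1)/2 = -16·π^2 + 96 - i·π^2 + 9·i.

Final answer: -16·π^2 + 96 - i·π^2 + 9·i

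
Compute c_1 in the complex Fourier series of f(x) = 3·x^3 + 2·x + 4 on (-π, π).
Compute the real Fourier coefficients first: a_1 = 0, b_1 = -32 + 6·π^2.
Then c_1 = (a_1 − i·b_1)/2 = -3·i·π^2 + 16·i.

Final answer: -3·i·π^2 + 16·i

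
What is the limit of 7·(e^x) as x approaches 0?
Direct substitution at x = 0 gives 7.

Final answer: 7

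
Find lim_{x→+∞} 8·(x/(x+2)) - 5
Evaluate the dominant behaviour as x → +∞; each term tends to a finite value or vanishes.
Limit = 3.

Final answer: 3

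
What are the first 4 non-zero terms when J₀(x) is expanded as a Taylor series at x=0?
-x^6/2304 + x^4/64 - x^2/4 + 1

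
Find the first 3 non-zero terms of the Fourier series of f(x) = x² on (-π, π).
-4·cos(x) + cos(2·x) + π^2/3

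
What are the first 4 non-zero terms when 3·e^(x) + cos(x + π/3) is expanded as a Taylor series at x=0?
x^3·(√(3)/12 + 1/2) + 5·x^2/4 + x·(3 - √(3)/2) + 7/2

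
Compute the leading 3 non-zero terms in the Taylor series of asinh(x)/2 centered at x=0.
3·x^5/80 - x^3/12 + x/2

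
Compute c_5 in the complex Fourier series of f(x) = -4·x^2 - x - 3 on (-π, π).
Compute the real Fourier coefficients first: a_5 = 16/25, b_5 = -2/5.
Then c_5 = (a_5 − i·b_5)/2 = 8/25 + i/5.

Final answer: 8/25 + i/5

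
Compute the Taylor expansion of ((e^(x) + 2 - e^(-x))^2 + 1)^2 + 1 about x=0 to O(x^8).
2189·x^7/315 + 688·x^6/45 + 98·x^5/3 + 152·x^4/3 + 232·x^3/3 + 104·x^2 + 80·x + 26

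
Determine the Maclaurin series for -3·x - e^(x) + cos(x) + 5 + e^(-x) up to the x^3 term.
-x^3/3 - x^2/2 - 5·x + 6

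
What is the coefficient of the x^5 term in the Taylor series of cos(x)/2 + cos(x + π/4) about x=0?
Expand to order 5: cos(x)/2 + cos(x + π/4) = -√(2)·x^5/240 + x^4·(1/48 + √(2)/48) + √(2)·x^3/12 + x^2·(-√(2)/4 - 1/4) - √(2)·x/2 + 1/2 + √(2)/2 + O(x^6).
The coefficient of x^5 is -√(2)/240.

Final answer: -√(2)/240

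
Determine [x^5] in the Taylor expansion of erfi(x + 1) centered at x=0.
Expand to order 5: erfi(x + 1) = 19·e·x^5/(15·√(π)) + 5·e·x^4/(3·√(π)) + 2·e·x^3/√(π) + 2·e·x^2/√(π) + 2·e·x/√(π) + erfi(1) + O(x^6).
The coefficient of x^5 is 19·e/(15·√(π)).

Final answer: 19·e/(15·√(π))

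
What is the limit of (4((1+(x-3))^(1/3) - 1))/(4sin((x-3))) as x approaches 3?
Both numerator and denominator → 0 as x → 3; this is a 0/0 indeterminate form.
Expand each to leading order near x = 3: numerator ~ 4·(x - 3)/3, denominator ~ 4·(x - 3).
The limit of the ratio is 1/3.

Final answer: 1/3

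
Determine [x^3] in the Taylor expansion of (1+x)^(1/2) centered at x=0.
Expand to order 3: (1+x)^(1/2) = x^3/16 - x^2/8 + x/2 + 1 + O(x^4).
The coefficient of x^3 is 1/16.

Final answer: 1/16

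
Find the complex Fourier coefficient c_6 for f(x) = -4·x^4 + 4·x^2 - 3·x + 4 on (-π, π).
Compute the real Fourier coefficients first: a_6 = 16/27 - 8·π^2/9, b_6 = 1.
Then c_6 = (a_6 − i·b_6)/2 = -4·π^2/9 + 8/27 - i/2.

Final answer: -4·π^2/9 + 8/27 - i/2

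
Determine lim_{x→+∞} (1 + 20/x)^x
As x → +∞: this is the defining limit (1 + 20/x)^x → e^20.
Limit = e^(20).

Final answer: e^(20)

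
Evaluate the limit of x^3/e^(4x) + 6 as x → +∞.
The quotient is an ∞/∞ indeterminate form as x → +∞.
The exponential denominator e^(4x) dominates the polynomial numerator (e^x ≫ x^3 as x → ∞), so the quotient → 0.
Adding the constant: 0 + 6 = 6. Limit = 6.

Final answer: 6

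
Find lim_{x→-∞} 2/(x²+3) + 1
Evaluate the dominant behaviour as x → -∞; each term tends to a finite value or vanishes.
Limit = 1.

Final answer: 1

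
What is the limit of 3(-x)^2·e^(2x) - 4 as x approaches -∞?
The product is a 0·∞ indeterminate form at x → -∞.
Rewrite the product as 3(-x)^2 / e^(-2x) (an ∞/∞ form) and apply L'Hôpital, or use the standard hierarchy e^(2|x|) ≫ |(-x)^2| as x → -∞.
The indeterminate product → 0, so the limit = -4.

Final answer: -4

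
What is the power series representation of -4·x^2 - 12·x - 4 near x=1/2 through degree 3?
-11 - 16·(x - 1/2) - 4·(x - 1/2)^2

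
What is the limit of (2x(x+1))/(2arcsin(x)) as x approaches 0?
Both numerator and denominator → 0 as x → 0; this is a 0/0 indeterminate form.
Expand each to leading order near x = 0: numerator ~ 2·x, denominator ~ 2·x.
The limit of the ratio is 1.

Final answer: 1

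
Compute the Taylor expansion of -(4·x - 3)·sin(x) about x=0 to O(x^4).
-x^3/2 - 4·x^2 + 3·x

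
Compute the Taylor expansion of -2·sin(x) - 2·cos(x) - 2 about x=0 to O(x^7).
x^6/360 - x^5/60 - x^4/12 + x^3/3 + x^2 - 2·x - 4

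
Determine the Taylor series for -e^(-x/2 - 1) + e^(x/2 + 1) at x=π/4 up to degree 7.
(-1 + e^(2)·e^(π/4))·e^(-1)·e^(-π/8) + (1 + e^(2)·e^(π/4))·e^(-1)·e^(-π/8)·(x - π/4)/2 + (-1 + e^(2)·e^(π/4))·e^(-1)·e^(-π/8)·(x - π/4)^2/8 + (1 + e^(2)·e^(π/4))·e^(-1)·e^(-π/8)·(x - π/4)^3/48 + (-1 + e^(2)·e^(π/4))·e^(-1)·e^(-π/8)·(x - π/4)^4/384 + (1 + e^(2)·e^(π/4))·e^(-1)·e^(-π/8)·(x - π/4)^5/3840 + (-1 + e^(2)·e^(π/4))·e^(-1)·e^(-π/8)·(x - π/4)^6/46080 + (1 + e^(2)·e^(π/4))·e^(-1)·e^(-π/8)·(x - π/4)^7/645120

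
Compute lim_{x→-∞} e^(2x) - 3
Evaluate the dominant behaviour as x → -∞; each term tends to a finite value or vanishes.
Limit = -3.

Final answer: -3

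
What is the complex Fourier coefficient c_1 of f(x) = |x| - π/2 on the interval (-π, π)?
Compute the real Fourier coefficients first: a_1 = -4/π, b_1 = 0.
Then c_1 = (a_1 − i·b_1)/2 = -2/π.

Final answer: -2/π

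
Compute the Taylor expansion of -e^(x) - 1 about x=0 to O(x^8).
-x^7/5040 - x^6/720 - x^5/120 - x^4/24 - x^3/6 - x^2/2 - x - 2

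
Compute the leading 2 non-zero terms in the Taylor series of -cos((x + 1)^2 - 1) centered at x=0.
2·x^2 - 1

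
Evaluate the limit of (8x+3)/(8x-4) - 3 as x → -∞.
Evaluate the dominant behaviour as x → -∞; each term tends to a finite value or vanishes.
Limit = -2.

Final answer: -2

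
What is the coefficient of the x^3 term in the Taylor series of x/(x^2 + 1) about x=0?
Expand to order 3: x/(x^2 + 1) = -x^3 + x + O(x^4).
The coefficient of x^3 is -1.

Final answer: -1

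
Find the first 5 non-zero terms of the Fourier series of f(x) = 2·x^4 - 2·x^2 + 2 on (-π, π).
(104 - 16·π^2)·cos(x) + (-8 + 4·π^2)·cos(2·x) + (56/27 - 16·π^2/9)·cos(3·x) + (-7/8 + π^2)·cos(4·x) - 2·π^2/3 + 2 + 2·π^4/5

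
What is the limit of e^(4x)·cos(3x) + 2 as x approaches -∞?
Evaluate the dominant behaviour as x → -∞; each term tends to a finite value or vanishes.
Limit = 2.

Final answer: 2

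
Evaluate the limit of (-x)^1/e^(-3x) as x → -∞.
This is an ∞/∞ indeterminate form as x → -∞.
Compare growth rates of the dominant terms (exponentials ≫ polynomials ≫ logarithms), or apply L'Hôpital's rule; the quotient → 0.
Limit = 0.

Final answer: 0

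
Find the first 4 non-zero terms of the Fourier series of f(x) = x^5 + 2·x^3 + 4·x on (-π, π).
(-36·π^2 + 2·π^4 + 224)·sin(x) + (-π^4 - 17/2 + 3·π^2)·sin(2·x) + (-4·π^2/27 + 224/81 + 2·π^4/3)·sin(3·x) + (-π^4/2 - 3·π^2/8 - 119/64)·sin(4·x)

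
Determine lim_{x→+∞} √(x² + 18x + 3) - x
This is an ∞ − ∞ indeterminate form.
Multiply and divide by the conjugate √(x²+18x + 3) + x; the x² terms cancel, leaving (18x + 3)/(√(x²+18x + 3)+x) → 18/2 = 9.
Limit = 9.

Final answer: 9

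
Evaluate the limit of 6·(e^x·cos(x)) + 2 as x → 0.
Direct substitution at x = 0 gives 8.

Final answer: 8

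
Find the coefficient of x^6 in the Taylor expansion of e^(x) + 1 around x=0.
Expand to order 6: e^(x) + 1 = x^6/720 + x^5/120 + x^4/24 + x^3/6 + x^2/2 + x + 2 + O(x^7).
The coefficient of x^6 is 1/720.

Final answer: 1/720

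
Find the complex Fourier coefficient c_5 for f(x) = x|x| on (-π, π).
Compute the real Fourier coefficients first: a_5 = 0, b_5 = (-8 + 50·π^2)/(125·π).
Then c_5 = (a_5 − i·b_5)/2 = -i·π/5 + 4·i/(125·π).

Final answer: -i·π/5 + 4·i/(125·π)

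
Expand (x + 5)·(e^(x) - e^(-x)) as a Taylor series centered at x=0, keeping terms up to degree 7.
x^7/504 + x^6/60 + x^5/12 + x^4/3 + 5·x^3/3 + 2·x^2 + 10·x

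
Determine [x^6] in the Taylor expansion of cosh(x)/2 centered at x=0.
Expand to order 6: cosh(x)/2 = x^6/1440 + x^4/48 + x^2/4 + 1/2 + O(x^7).
The coefficient of x^6 is 1/1440.

Final answer: 1/1440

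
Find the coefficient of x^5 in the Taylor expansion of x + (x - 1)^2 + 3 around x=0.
Expand to order 5: x + (x - 1)^2 + 3 = x^2 - x + 4 + O(x^6).
The coefficient of x^5 is 0.

Final answer: 0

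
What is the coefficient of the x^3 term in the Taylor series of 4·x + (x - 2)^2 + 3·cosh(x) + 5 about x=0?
Expand to order 3: 4·x + (x - 2)^2 + 3·cosh(x) + 5 = 5·x^2/2 + 12 + O(x^4).
The coefficient of x^3 is 0.

Final answer: 0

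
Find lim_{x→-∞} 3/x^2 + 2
Evaluate the dominant behaviour as x → -∞; each term tends to a finite value or vanishes.
Limit = 2.

Final answer: 2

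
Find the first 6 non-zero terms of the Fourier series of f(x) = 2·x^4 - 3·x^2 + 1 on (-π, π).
(108 - 16·π^2)·cos(x) + (-9 + 4·π^2)·cos(2·x) + (68/27 - 16·π^2/9)·cos(3·x) + (-9/8 + π^2)·cos(4·x) + (396/625 - 16·π^2/25)·cos(5·x) - π^2 + 1 + 2·π^4/5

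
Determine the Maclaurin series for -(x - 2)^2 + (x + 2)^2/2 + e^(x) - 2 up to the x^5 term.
x^5/120 + x^4/24 + x^3/6 + 7·x - 3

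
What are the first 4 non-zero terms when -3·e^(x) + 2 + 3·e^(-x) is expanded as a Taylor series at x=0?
-x^5/20 - x^3 - 6·x + 2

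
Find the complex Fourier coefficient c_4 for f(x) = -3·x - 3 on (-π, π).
Compute the real Fourier coefficients first: a_4 = 0, b_4 = 3/2.
Then c_4 = (a_4 − i·b_4)/2 = -3·i/4.

Final answer: -3·i/4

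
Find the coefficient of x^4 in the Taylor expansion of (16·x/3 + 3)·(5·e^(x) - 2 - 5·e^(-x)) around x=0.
Expand to order 4: (16·x/3 + 3)·(5·e^(x) - 2 - 5·e^(-x)) = 80·x^4/9 + 5·x^3 + 160·x^2/3 + 58·x/3 - 6 + O(x^5).
The coefficient of x^4 is 80/9.

Final answer: 80/9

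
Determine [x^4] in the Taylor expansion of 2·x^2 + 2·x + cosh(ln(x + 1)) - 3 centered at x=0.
Expand to order 4: 2·x^2 + 2·x + cosh(ln(x + 1)) - 3 = x^4/2 - x^3/2 + 5·x^2/2 + 2·x - 2 + O(x^5).
The coefficient of x^4 is 1/2.

Final answer: 1/2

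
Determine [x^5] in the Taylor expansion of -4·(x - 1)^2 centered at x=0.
Expand to order 5: -4·(x - 1)^2 = -4·x^2 + 8·x - 4 + O(x^6).
The coefficient of x^5 is 0.

Final answer: 0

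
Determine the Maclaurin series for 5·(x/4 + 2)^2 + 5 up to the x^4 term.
5·x^2/16 + 5·x + 25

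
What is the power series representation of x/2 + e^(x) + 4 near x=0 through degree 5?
x^5/120 + x^4/24 + x^3/6 + x^2/2 + 3·x/2 + 5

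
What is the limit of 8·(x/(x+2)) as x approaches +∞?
Evaluate the dominant behaviour as x → +∞; each term tends to a finite value or vanishes.
Limit = 8.

Final answer: 8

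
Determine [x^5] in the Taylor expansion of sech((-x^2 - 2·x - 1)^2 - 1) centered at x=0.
Expand to order 5: sech((-x^2 - 2·x - 1)^2 - 1) = 292·x^5 + 58·x^4/3 - 24·x^3 - 8·x^2 + 1 + O(x^6).
The coefficient of x^5 is 292.

Final answer: 292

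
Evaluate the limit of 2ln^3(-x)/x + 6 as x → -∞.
The quotient is an ∞/∞ indeterminate form as x → -∞.
Compare growth rates of the dominant terms (exponentials ≫ polynomials ≫ logarithms), or apply L'Hôpital's rule; the quotient → 0.
Adding the constant: 0 + 6 = 6. Limit = 6.

Final answer: 6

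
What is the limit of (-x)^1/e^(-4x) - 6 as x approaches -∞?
The quotient is an ∞/∞ indeterminate form as x → -∞.
Compare growth rates of the dominant terms (exponentials ≫ polynomials ≫ logarithms), or apply L'Hôpital's rule; the quotient → 0.
Adding the constant: 0 - 6 = -6. Limit = -6.

Final answer: -6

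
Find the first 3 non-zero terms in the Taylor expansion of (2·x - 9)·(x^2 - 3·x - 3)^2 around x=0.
9·x^2 - 144·x - 81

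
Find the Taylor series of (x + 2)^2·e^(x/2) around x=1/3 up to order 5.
49·e^(1/6)/9 + 133·e^(1/6)·(x - 1/3)/18 + 289·e^(1/6)·(x - 1/3)^2/72 + 517·e^(1/6)·(x - 1/3)^3/432 + 817·e^(1/6)·(x - 1/3)^4/3456 + 1189·e^(1/6)·(x - 1/3)^5/34560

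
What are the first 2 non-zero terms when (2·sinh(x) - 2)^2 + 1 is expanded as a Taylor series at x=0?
5 - 8·x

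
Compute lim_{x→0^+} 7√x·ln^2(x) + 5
The product is a 0·∞ indeterminate form at x → 0⁺.
Rewrite the product as 7·ln^2(x) / x^(-1/2) and apply L'Hôpital, or use the standard hierarchy x^(-1/2) ≫ |ln x|^2 as x → 0⁺.
The indeterminate product → 0, so the limit = 5.

Final answer: 5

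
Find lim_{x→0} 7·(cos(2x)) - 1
Direct substitution at x = 0 gives 6.

Final answer: 6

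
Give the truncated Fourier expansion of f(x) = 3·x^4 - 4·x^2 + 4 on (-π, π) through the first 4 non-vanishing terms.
(160 - 24·π^2)·cos(x) + (-13 + 6·π^2)·cos(2·x) + (32/9 - 8·π^2/3)·cos(3·x) - 4·π^2/3 + 4 + 3·π^4/5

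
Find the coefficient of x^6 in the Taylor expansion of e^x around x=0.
Expand to order 6: e^x = x^6/720 + x^5/120 + x^4/24 + x^3/6 + x^2/2 + x + 1 + O(x^7).
The coefficient of x^6 is 1/720.

Final answer: 1/720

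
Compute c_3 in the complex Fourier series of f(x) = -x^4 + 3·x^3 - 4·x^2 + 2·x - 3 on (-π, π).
Compute the real Fourier coefficients first: a_3 = 32/27 + 8·π^2/9, b_3 = 2·π^2.
Then c_3 = (a_3 − i·b_3)/2 = 16/27 + 4·π^2/9 - i·π^2.

Final answer: 16/27 + 4·π^2/9 - i·π^2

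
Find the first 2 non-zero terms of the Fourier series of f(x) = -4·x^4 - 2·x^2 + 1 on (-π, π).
(-184 + 32·π^2)·cos(x) - 4·π^4/5 - 2·π^2/3 + 1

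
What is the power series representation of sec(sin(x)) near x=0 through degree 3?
x^2/2 + 1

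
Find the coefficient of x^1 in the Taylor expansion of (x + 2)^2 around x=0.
Expand to order 1: (x + 2)^2 = 4·x + 4 + O(x^2).
The coefficient of x^1 is 4.

Final answer: 4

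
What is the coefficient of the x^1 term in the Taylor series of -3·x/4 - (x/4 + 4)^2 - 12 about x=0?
Expand to order 1: -3·x/4 - (x/4 + 4)^2 - 12 = -11·x/4 - 28 + O(x^2).
The coefficient of x^1 is -11/4.

Final answer: -11/4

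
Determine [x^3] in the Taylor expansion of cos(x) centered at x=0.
Expand to order 3: cos(x) = 1 - x^2/2 + O(x^4).
The coefficient of x^3 is 0.

Final answer: 0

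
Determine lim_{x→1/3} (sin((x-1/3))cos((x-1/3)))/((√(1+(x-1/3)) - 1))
Both numerator and denominator → 0 as x → 1/3; this is a 0/0 indeterminate form.
Expand each to leading order near x = 1/3: numerator ~ (x - 1/3), denominator ~ (x - 1/3)/2.
The limit of the ratio is 2.

Final answer: 2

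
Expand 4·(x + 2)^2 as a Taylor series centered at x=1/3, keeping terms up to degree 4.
196/9 + 56·(x - 1/3)/3 + 4·(x - 1/3)^2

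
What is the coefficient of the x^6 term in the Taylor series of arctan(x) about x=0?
Expand to order 6: arctan(x) = x^5/5 - x^3/3 + x + O(x^7).
The coefficient of x^6 is 0.

Final answer: 0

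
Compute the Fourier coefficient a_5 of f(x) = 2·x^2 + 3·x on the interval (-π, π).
a_5 = (1/π) ∫_{-π}^{π} f(x)·cos(5x) dx.
Evaluate the integral (use parity and integration by parts as needed): a_5 = -8/25.

Final answer: -8/25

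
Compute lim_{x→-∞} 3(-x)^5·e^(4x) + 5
The product is a 0·∞ indeterminate form at x → -∞.
Rewrite the product as 3(-x)^5 / e^(-4x) (an ∞/∞ form) and apply L'Hôpital, or use the standard hierarchy e^(4|x|) ≫ |(-x)^5| as x → -∞.
The indeterminate product → 0, so the limit = 5.

Final answer: 5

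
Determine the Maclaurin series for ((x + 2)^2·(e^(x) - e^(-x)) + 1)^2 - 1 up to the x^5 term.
1132·x^5/15 + 120·x^4 + 404·x^3/3 + 80·x^2 + 16·x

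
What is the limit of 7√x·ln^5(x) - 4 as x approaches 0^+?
The product is a 0·∞ indeterminate form at x → 0⁺.
Rewrite the product as 7·ln^5(x) / x^(-1/2) and apply L'Hôpital, or use the standard hierarchy x^(-1/2) ≫ |ln x|^5 as x → 0⁺.
The indeterminate product → 0, so the limit = -4.

Final answer: -4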